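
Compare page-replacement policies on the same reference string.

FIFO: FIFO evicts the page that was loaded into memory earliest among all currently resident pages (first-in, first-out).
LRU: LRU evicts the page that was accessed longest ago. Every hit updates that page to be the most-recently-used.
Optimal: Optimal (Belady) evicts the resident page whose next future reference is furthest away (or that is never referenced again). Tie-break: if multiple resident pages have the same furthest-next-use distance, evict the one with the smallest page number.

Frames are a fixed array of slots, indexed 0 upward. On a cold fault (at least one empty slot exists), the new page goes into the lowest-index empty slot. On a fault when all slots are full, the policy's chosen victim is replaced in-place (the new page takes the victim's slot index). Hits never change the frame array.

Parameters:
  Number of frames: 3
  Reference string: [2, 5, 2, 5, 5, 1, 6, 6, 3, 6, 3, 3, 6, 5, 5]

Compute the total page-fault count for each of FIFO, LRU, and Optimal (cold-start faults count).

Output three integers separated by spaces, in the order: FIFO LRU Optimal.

--- FIFO ---
  step 0: ref 2 -> FAULT, frames=[2,-,-] (faults so far: 1)
  step 1: ref 5 -> FAULT, frames=[2,5,-] (faults so far: 2)
  step 2: ref 2 -> HIT, frames=[2,5,-] (faults so far: 2)
  step 3: ref 5 -> HIT, frames=[2,5,-] (faults so far: 2)
  step 4: ref 5 -> HIT, frames=[2,5,-] (faults so far: 2)
  step 5: ref 1 -> FAULT, frames=[2,5,1] (faults so far: 3)
  step 6: ref 6 -> FAULT, evict 2, frames=[6,5,1] (faults so far: 4)
  step 7: ref 6 -> HIT, frames=[6,5,1] (faults so far: 4)
  step 8: ref 3 -> FAULT, evict 5, frames=[6,3,1] (faults so far: 5)
  step 9: ref 6 -> HIT, frames=[6,3,1] (faults so far: 5)
  step 10: ref 3 -> HIT, frames=[6,3,1] (faults so far: 5)
  step 11: ref 3 -> HIT, frames=[6,3,1] (faults so far: 5)
  step 12: ref 6 -> HIT, frames=[6,3,1] (faults so far: 5)
  step 13: ref 5 -> FAULT, evict 1, frames=[6,3,5] (faults so far: 6)
  step 14: ref 5 -> HIT, frames=[6,3,5] (faults so far: 6)
  FIFO total faults: 6
--- LRU ---
  step 0: ref 2 -> FAULT, frames=[2,-,-] (faults so far: 1)
  step 1: ref 5 -> FAULT, frames=[2,5,-] (faults so far: 2)
  step 2: ref 2 -> HIT, frames=[2,5,-] (faults so far: 2)
  step 3: ref 5 -> HIT, frames=[2,5,-] (faults so far: 2)
  step 4: ref 5 -> HIT, frames=[2,5,-] (faults so far: 2)
  step 5: ref 1 -> FAULT, frames=[2,5,1] (faults so far: 3)
  step 6: ref 6 -> FAULT, evict 2, frames=[6,5,1] (faults so far: 4)
  step 7: ref 6 -> HIT, frames=[6,5,1] (faults so far: 4)
  step 8: ref 3 -> FAULT, evict 5, frames=[6,3,1] (faults so far: 5)
  step 9: ref 6 -> HIT, frames=[6,3,1] (faults so far: 5)
  step 10: ref 3 -> HIT, frames=[6,3,1] (faults so far: 5)
  step 11: ref 3 -> HIT, frames=[6,3,1] (faults so far: 5)
  step 12: ref 6 -> HIT, frames=[6,3,1] (faults so far: 5)
  step 13: ref 5 -> FAULT, evict 1, frames=[6,3,5] (faults so far: 6)
  step 14: ref 5 -> HIT, frames=[6,3,5] (faults so far: 6)
  LRU total faults: 6
--- Optimal ---
  step 0: ref 2 -> FAULT, frames=[2,-,-] (faults so far: 1)
  step 1: ref 5 -> FAULT, frames=[2,5,-] (faults so far: 2)
  step 2: ref 2 -> HIT, frames=[2,5,-] (faults so far: 2)
  step 3: ref 5 -> HIT, frames=[2,5,-] (faults so far: 2)
  step 4: ref 5 -> HIT, frames=[2,5,-] (faults so far: 2)
  step 5: ref 1 -> FAULT, frames=[2,5,1] (faults so far: 3)
  step 6: ref 6 -> FAULT, evict 1, frames=[2,5,6] (faults so far: 4)
  step 7: ref 6 -> HIT, frames=[2,5,6] (faults so far: 4)
  step 8: ref 3 -> FAULT, evict 2, frames=[3,5,6] (faults so far: 5)
  step 9: ref 6 -> HIT, frames=[3,5,6] (faults so far: 5)
  step 10: ref 3 -> HIT, frames=[3,5,6] (faults so far: 5)
  step 11: ref 3 -> HIT, frames=[3,5,6] (faults so far: 5)
  step 12: ref 6 -> HIT, frames=[3,5,6] (faults so far: 5)
  step 13: ref 5 -> HIT, frames=[3,5,6] (faults so far: 5)
  step 14: ref 5 -> HIT, frames=[3,5,6] (faults so far: 5)
  Optimal total faults: 5

Answer: 6 6 5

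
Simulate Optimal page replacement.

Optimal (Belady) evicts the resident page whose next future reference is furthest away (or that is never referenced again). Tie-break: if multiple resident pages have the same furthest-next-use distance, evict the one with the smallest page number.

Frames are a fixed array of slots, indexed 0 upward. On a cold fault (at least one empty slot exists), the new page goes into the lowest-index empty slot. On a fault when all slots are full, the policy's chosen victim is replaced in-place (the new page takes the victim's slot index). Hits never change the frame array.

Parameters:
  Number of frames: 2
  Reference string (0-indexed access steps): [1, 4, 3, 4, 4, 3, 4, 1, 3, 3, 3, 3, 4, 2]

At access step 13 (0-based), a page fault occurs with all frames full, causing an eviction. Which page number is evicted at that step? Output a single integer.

Step 0: ref 1 -> FAULT, frames=[1,-]
Step 1: ref 4 -> FAULT, frames=[1,4]
Step 2: ref 3 -> FAULT, evict 1, frames=[3,4]
Step 3: ref 4 -> HIT, frames=[3,4]
Step 4: ref 4 -> HIT, frames=[3,4]
Step 5: ref 3 -> HIT, frames=[3,4]
Step 6: ref 4 -> HIT, frames=[3,4]
Step 7: ref 1 -> FAULT, evict 4, frames=[3,1]
Step 8: ref 3 -> HIT, frames=[3,1]
Step 9: ref 3 -> HIT, frames=[3,1]
Step 10: ref 3 -> HIT, frames=[3,1]
Step 11: ref 3 -> HIT, frames=[3,1]
Step 12: ref 4 -> FAULT, evict 1, frames=[3,4]
Step 13: ref 2 -> FAULT, evict 3, frames=[2,4]
At step 13: evicted page 3

Answer: 3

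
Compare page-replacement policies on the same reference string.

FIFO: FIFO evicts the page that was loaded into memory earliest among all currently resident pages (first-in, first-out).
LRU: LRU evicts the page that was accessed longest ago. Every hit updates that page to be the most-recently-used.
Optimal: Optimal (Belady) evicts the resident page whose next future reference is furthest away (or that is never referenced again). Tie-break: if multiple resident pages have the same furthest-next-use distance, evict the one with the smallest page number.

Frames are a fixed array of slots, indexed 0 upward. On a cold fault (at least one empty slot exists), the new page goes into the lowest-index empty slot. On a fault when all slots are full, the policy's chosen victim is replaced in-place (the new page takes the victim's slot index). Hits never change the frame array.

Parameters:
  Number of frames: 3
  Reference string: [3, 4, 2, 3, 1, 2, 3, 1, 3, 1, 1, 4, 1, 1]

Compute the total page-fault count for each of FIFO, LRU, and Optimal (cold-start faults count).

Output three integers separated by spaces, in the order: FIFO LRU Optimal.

--- FIFO ---
  step 0: ref 3 -> FAULT, frames=[3,-,-] (faults so far: 1)
  step 1: ref 4 -> FAULT, frames=[3,4,-] (faults so far: 2)
  step 2: ref 2 -> FAULT, frames=[3,4,2] (faults so far: 3)
  step 3: ref 3 -> HIT, frames=[3,4,2] (faults so far: 3)
  step 4: ref 1 -> FAULT, evict 3, frames=[1,4,2] (faults so far: 4)
  step 5: ref 2 -> HIT, frames=[1,4,2] (faults so far: 4)
  step 6: ref 3 -> FAULT, evict 4, frames=[1,3,2] (faults so far: 5)
  step 7: ref 1 -> HIT, frames=[1,3,2] (faults so far: 5)
  step 8: ref 3 -> HIT, frames=[1,3,2] (faults so far: 5)
  step 9: ref 1 -> HIT, frames=[1,3,2] (faults so far: 5)
  step 10: ref 1 -> HIT, frames=[1,3,2] (faults so far: 5)
  step 11: ref 4 -> FAULT, evict 2, frames=[1,3,4] (faults so far: 6)
  step 12: ref 1 -> HIT, frames=[1,3,4] (faults so far: 6)
  step 13: ref 1 -> HIT, frames=[1,3,4] (faults so far: 6)
  FIFO total faults: 6
--- LRU ---
  step 0: ref 3 -> FAULT, frames=[3,-,-] (faults so far: 1)
  step 1: ref 4 -> FAULT, frames=[3,4,-] (faults so far: 2)
  step 2: ref 2 -> FAULT, frames=[3,4,2] (faults so far: 3)
  step 3: ref 3 -> HIT, frames=[3,4,2] (faults so far: 3)
  step 4: ref 1 -> FAULT, evict 4, frames=[3,1,2] (faults so far: 4)
  step 5: ref 2 -> HIT, frames=[3,1,2] (faults so far: 4)
  step 6: ref 3 -> HIT, frames=[3,1,2] (faults so far: 4)
  step 7: ref 1 -> HIT, frames=[3,1,2] (faults so far: 4)
  step 8: ref 3 -> HIT, frames=[3,1,2] (faults so far: 4)
  step 9: ref 1 -> HIT, frames=[3,1,2] (faults so far: 4)
  step 10: ref 1 -> HIT, frames=[3,1,2] (faults so far: 4)
  step 11: ref 4 -> FAULT, evict 2, frames=[3,1,4] (faults so far: 5)
  step 12: ref 1 -> HIT, frames=[3,1,4] (faults so far: 5)
  step 13: ref 1 -> HIT, frames=[3,1,4] (faults so far: 5)
  LRU total faults: 5
--- Optimal ---
  step 0: ref 3 -> FAULT, frames=[3,-,-] (faults so far: 1)
  step 1: ref 4 -> FAULT, frames=[3,4,-] (faults so far: 2)
  step 2: ref 2 -> FAULT, frames=[3,4,2] (faults so far: 3)
  step 3: ref 3 -> HIT, frames=[3,4,2] (faults so far: 3)
  step 4: ref 1 -> FAULT, evict 4, frames=[3,1,2] (faults so far: 4)
  step 5: ref 2 -> HIT, frames=[3,1,2] (faults so far: 4)
  step 6: ref 3 -> HIT, frames=[3,1,2] (faults so far: 4)
  step 7: ref 1 -> HIT, frames=[3,1,2] (faults so far: 4)
  step 8: ref 3 -> HIT, frames=[3,1,2] (faults so far: 4)
  step 9: ref 1 -> HIT, frames=[3,1,2] (faults so far: 4)
  step 10: ref 1 -> HIT, frames=[3,1,2] (faults so far: 4)
  step 11: ref 4 -> FAULT, evict 2, frames=[3,1,4] (faults so far: 5)
  step 12: ref 1 -> HIT, frames=[3,1,4] (faults so far: 5)
  step 13: ref 1 -> HIT, frames=[3,1,4] (faults so far: 5)
  Optimal total faults: 5

Answer: 6 5 5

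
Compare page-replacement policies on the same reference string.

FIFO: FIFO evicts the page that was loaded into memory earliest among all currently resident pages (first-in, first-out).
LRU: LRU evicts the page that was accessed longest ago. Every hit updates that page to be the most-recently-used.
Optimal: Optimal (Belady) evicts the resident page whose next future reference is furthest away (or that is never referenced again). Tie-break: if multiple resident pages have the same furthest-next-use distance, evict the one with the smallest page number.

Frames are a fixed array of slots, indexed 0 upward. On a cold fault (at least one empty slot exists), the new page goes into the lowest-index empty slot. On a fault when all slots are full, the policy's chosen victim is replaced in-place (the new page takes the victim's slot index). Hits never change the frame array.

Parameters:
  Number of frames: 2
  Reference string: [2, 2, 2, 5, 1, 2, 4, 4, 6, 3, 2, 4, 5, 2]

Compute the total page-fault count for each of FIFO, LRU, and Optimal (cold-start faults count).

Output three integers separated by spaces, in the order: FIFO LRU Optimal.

Answer: 11 11 8

Derivation:
--- FIFO ---
  step 0: ref 2 -> FAULT, frames=[2,-] (faults so far: 1)
  step 1: ref 2 -> HIT, frames=[2,-] (faults so far: 1)
  step 2: ref 2 -> HIT, frames=[2,-] (faults so far: 1)
  step 3: ref 5 -> FAULT, frames=[2,5] (faults so far: 2)
  step 4: ref 1 -> FAULT, evict 2, frames=[1,5] (faults so far: 3)
  step 5: ref 2 -> FAULT, evict 5, frames=[1,2] (faults so far: 4)
  step 6: ref 4 -> FAULT, evict 1, frames=[4,2] (faults so far: 5)
  step 7: ref 4 -> HIT, frames=[4,2] (faults so far: 5)
  step 8: ref 6 -> FAULT, evict 2, frames=[4,6] (faults so far: 6)
  step 9: ref 3 -> FAULT, evict 4, frames=[3,6] (faults so far: 7)
  step 10: ref 2 -> FAULT, evict 6, frames=[3,2] (faults so far: 8)
  step 11: ref 4 -> FAULT, evict 3, frames=[4,2] (faults so far: 9)
  step 12: ref 5 -> FAULT, evict 2, frames=[4,5] (faults so far: 10)
  step 13: ref 2 -> FAULT, evict 4, frames=[2,5] (faults so far: 11)
  FIFO total faults: 11
--- LRU ---
  step 0: ref 2 -> FAULT, frames=[2,-] (faults so far: 1)
  step 1: ref 2 -> HIT, frames=[2,-] (faults so far: 1)
  step 2: ref 2 -> HIT, frames=[2,-] (faults so far: 1)
  step 3: ref 5 -> FAULT, frames=[2,5] (faults so far: 2)
  step 4: ref 1 -> FAULT, evict 2, frames=[1,5] (faults so far: 3)
  step 5: ref 2 -> FAULT, evict 5, frames=[1,2] (faults so far: 4)
  step 6: ref 4 -> FAULT, evict 1, frames=[4,2] (faults so far: 5)
  step 7: ref 4 -> HIT, frames=[4,2] (faults so far: 5)
  step 8: ref 6 -> FAULT, evict 2, frames=[4,6] (faults so far: 6)
  step 9: ref 3 -> FAULT, evict 4, frames=[3,6] (faults so far: 7)
  step 10: ref 2 -> FAULT, evict 6, frames=[3,2] (faults so far: 8)
  step 11: ref 4 -> FAULT, evict 3, frames=[4,2] (faults so far: 9)
  step 12: ref 5 -> FAULT, evict 2, frames=[4,5] (faults so far: 10)
  step 13: ref 2 -> FAULT, evict 4, frames=[2,5] (faults so far: 11)
  LRU total faults: 11
--- Optimal ---
  step 0: ref 2 -> FAULT, frames=[2,-] (faults so far: 1)
  step 1: ref 2 -> HIT, frames=[2,-] (faults so far: 1)
  step 2: ref 2 -> HIT, frames=[2,-] (faults so far: 1)
  step 3: ref 5 -> FAULT, frames=[2,5] (faults so far: 2)
  step 4: ref 1 -> FAULT, evict 5, frames=[2,1] (faults so far: 3)
  step 5: ref 2 -> HIT, frames=[2,1] (faults so far: 3)
  step 6: ref 4 -> FAULT, evict 1, frames=[2,4] (faults so far: 4)
  step 7: ref 4 -> HIT, frames=[2,4] (faults so far: 4)
  step 8: ref 6 -> FAULT, evict 4, frames=[2,6] (faults so far: 5)
  step 9: ref 3 -> FAULT, evict 6, frames=[2,3] (faults so far: 6)
  step 10: ref 2 -> HIT, frames=[2,3] (faults so far: 6)
  step 11: ref 4 -> FAULT, evict 3, frames=[2,4] (faults so far: 7)
  step 12: ref 5 -> FAULT, evict 4, frames=[2,5] (faults so far: 8)
  step 13: ref 2 -> HIT, frames=[2,5] (faults so far: 8)
  Optimal total faults: 8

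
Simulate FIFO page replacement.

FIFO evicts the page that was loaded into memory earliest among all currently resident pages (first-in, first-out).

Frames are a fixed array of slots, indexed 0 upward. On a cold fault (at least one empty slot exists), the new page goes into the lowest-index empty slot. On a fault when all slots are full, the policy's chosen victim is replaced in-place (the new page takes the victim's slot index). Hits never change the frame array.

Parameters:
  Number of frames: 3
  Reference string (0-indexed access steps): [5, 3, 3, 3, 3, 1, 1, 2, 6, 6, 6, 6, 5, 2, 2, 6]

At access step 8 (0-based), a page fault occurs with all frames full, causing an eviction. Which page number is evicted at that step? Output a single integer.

Step 0: ref 5 -> FAULT, frames=[5,-,-]
Step 1: ref 3 -> FAULT, frames=[5,3,-]
Step 2: ref 3 -> HIT, frames=[5,3,-]
Step 3: ref 3 -> HIT, frames=[5,3,-]
Step 4: ref 3 -> HIT, frames=[5,3,-]
Step 5: ref 1 -> FAULT, frames=[5,3,1]
Step 6: ref 1 -> HIT, frames=[5,3,1]
Step 7: ref 2 -> FAULT, evict 5, frames=[2,3,1]
Step 8: ref 6 -> FAULT, evict 3, frames=[2,6,1]
At step 8: evicted page 3

Answer: 3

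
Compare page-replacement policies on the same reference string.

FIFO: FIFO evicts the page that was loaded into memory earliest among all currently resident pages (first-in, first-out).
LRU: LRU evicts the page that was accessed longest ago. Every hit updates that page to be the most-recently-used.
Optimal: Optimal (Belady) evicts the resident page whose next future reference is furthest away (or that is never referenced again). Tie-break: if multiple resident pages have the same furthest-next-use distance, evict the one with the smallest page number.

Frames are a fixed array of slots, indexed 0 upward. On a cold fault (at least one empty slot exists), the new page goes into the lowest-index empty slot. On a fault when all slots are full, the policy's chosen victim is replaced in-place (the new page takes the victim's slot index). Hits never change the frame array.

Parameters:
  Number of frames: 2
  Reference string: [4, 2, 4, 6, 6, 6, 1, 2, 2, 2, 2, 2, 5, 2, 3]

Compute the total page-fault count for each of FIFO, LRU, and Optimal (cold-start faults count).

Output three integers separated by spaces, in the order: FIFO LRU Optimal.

Answer: 7 7 6

Derivation:
--- FIFO ---
  step 0: ref 4 -> FAULT, frames=[4,-] (faults so far: 1)
  step 1: ref 2 -> FAULT, frames=[4,2] (faults so far: 2)
  step 2: ref 4 -> HIT, frames=[4,2] (faults so far: 2)
  step 3: ref 6 -> FAULT, evict 4, frames=[6,2] (faults so far: 3)
  step 4: ref 6 -> HIT, frames=[6,2] (faults so far: 3)
  step 5: ref 6 -> HIT, frames=[6,2] (faults so far: 3)
  step 6: ref 1 -> FAULT, evict 2, frames=[6,1] (faults so far: 4)
  step 7: ref 2 -> FAULT, evict 6, frames=[2,1] (faults so far: 5)
  step 8: ref 2 -> HIT, frames=[2,1] (faults so far: 5)
  step 9: ref 2 -> HIT, frames=[2,1] (faults so far: 5)
  step 10: ref 2 -> HIT, frames=[2,1] (faults so far: 5)
  step 11: ref 2 -> HIT, frames=[2,1] (faults so far: 5)
  step 12: ref 5 -> FAULT, evict 1, frames=[2,5] (faults so far: 6)
  step 13: ref 2 -> HIT, frames=[2,5] (faults so far: 6)
  step 14: ref 3 -> FAULT, evict 2, frames=[3,5] (faults so far: 7)
  FIFO total faults: 7
--- LRU ---
  step 0: ref 4 -> FAULT, frames=[4,-] (faults so far: 1)
  step 1: ref 2 -> FAULT, frames=[4,2] (faults so far: 2)
  step 2: ref 4 -> HIT, frames=[4,2] (faults so far: 2)
  step 3: ref 6 -> FAULT, evict 2, frames=[4,6] (faults so far: 3)
  step 4: ref 6 -> HIT, frames=[4,6] (faults so far: 3)
  step 5: ref 6 -> HIT, frames=[4,6] (faults so far: 3)
  step 6: ref 1 -> FAULT, evict 4, frames=[1,6] (faults so far: 4)
  step 7: ref 2 -> FAULT, evict 6, frames=[1,2] (faults so far: 5)
  step 8: ref 2 -> HIT, frames=[1,2] (faults so far: 5)
  step 9: ref 2 -> HIT, frames=[1,2] (faults so far: 5)
  step 10: ref 2 -> HIT, frames=[1,2] (faults so far: 5)
  step 11: ref 2 -> HIT, frames=[1,2] (faults so far: 5)
  step 12: ref 5 -> FAULT, evict 1, frames=[5,2] (faults so far: 6)
  step 13: ref 2 -> HIT, frames=[5,2] (faults so far: 6)
  step 14: ref 3 -> FAULT, evict 5, frames=[3,2] (faults so far: 7)
  LRU total faults: 7
--- Optimal ---
  step 0: ref 4 -> FAULT, frames=[4,-] (faults so far: 1)
  step 1: ref 2 -> FAULT, frames=[4,2] (faults so far: 2)
  step 2: ref 4 -> HIT, frames=[4,2] (faults so far: 2)
  step 3: ref 6 -> FAULT, evict 4, frames=[6,2] (faults so far: 3)
  step 4: ref 6 -> HIT, frames=[6,2] (faults so far: 3)
  step 5: ref 6 -> HIT, frames=[6,2] (faults so far: 3)
  step 6: ref 1 -> FAULT, evict 6, frames=[1,2] (faults so far: 4)
  step 7: ref 2 -> HIT, frames=[1,2] (faults so far: 4)
  step 8: ref 2 -> HIT, frames=[1,2] (faults so far: 4)
  step 9: ref 2 -> HIT, frames=[1,2] (faults so far: 4)
  step 10: ref 2 -> HIT, frames=[1,2] (faults so far: 4)
  step 11: ref 2 -> HIT, frames=[1,2] (faults so far: 4)
  step 12: ref 5 -> FAULT, evict 1, frames=[5,2] (faults so far: 5)
  step 13: ref 2 -> HIT, frames=[5,2] (faults so far: 5)
  step 14: ref 3 -> FAULT, evict 2, frames=[5,3] (faults so far: 6)
  Optimal total faults: 6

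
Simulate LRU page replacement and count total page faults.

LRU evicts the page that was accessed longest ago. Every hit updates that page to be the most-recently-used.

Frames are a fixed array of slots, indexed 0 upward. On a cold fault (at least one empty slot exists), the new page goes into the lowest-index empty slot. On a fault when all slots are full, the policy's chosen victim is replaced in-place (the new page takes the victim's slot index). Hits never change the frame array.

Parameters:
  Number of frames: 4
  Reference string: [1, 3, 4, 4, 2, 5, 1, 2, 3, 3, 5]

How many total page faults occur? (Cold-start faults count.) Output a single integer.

Answer: 7

Derivation:
Step 0: ref 1 → FAULT, frames=[1,-,-,-]
Step 1: ref 3 → FAULT, frames=[1,3,-,-]
Step 2: ref 4 → FAULT, frames=[1,3,4,-]
Step 3: ref 4 → HIT, frames=[1,3,4,-]
Step 4: ref 2 → FAULT, frames=[1,3,4,2]
Step 5: ref 5 → FAULT (evict 1), frames=[5,3,4,2]
Step 6: ref 1 → FAULT (evict 3), frames=[5,1,4,2]
Step 7: ref 2 → HIT, frames=[5,1,4,2]
Step 8: ref 3 → FAULT (evict 4), frames=[5,1,3,2]
Step 9: ref 3 → HIT, frames=[5,1,3,2]
Step 10: ref 5 → HIT, frames=[5,1,3,2]
Total faults: 7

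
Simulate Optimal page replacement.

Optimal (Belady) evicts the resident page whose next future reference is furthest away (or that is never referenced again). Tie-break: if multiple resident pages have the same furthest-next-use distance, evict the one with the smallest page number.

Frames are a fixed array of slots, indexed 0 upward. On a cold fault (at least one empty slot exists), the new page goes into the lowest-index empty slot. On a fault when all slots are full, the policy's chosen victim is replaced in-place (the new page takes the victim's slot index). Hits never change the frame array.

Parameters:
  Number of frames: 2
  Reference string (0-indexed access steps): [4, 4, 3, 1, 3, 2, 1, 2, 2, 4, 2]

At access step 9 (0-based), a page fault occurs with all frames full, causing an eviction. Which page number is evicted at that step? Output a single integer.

Step 0: ref 4 -> FAULT, frames=[4,-]
Step 1: ref 4 -> HIT, frames=[4,-]
Step 2: ref 3 -> FAULT, frames=[4,3]
Step 3: ref 1 -> FAULT, evict 4, frames=[1,3]
Step 4: ref 3 -> HIT, frames=[1,3]
Step 5: ref 2 -> FAULT, evict 3, frames=[1,2]
Step 6: ref 1 -> HIT, frames=[1,2]
Step 7: ref 2 -> HIT, frames=[1,2]
Step 8: ref 2 -> HIT, frames=[1,2]
Step 9: ref 4 -> FAULT, evict 1, frames=[4,2]
At step 9: evicted page 1

Answer: 1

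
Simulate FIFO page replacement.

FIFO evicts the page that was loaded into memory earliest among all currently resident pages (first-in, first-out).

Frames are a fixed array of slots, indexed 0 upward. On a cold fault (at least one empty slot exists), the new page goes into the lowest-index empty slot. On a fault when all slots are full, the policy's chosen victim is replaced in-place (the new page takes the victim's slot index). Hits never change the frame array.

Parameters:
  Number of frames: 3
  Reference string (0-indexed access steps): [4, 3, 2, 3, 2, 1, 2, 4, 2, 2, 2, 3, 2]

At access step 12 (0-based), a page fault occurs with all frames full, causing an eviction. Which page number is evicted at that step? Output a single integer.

Step 0: ref 4 -> FAULT, frames=[4,-,-]
Step 1: ref 3 -> FAULT, frames=[4,3,-]
Step 2: ref 2 -> FAULT, frames=[4,3,2]
Step 3: ref 3 -> HIT, frames=[4,3,2]
Step 4: ref 2 -> HIT, frames=[4,3,2]
Step 5: ref 1 -> FAULT, evict 4, frames=[1,3,2]
Step 6: ref 2 -> HIT, frames=[1,3,2]
Step 7: ref 4 -> FAULT, evict 3, frames=[1,4,2]
Step 8: ref 2 -> HIT, frames=[1,4,2]
Step 9: ref 2 -> HIT, frames=[1,4,2]
Step 10: ref 2 -> HIT, frames=[1,4,2]
Step 11: ref 3 -> FAULT, evict 2, frames=[1,4,3]
Step 12: ref 2 -> FAULT, evict 1, frames=[2,4,3]
At step 12: evicted page 1

Answer: 1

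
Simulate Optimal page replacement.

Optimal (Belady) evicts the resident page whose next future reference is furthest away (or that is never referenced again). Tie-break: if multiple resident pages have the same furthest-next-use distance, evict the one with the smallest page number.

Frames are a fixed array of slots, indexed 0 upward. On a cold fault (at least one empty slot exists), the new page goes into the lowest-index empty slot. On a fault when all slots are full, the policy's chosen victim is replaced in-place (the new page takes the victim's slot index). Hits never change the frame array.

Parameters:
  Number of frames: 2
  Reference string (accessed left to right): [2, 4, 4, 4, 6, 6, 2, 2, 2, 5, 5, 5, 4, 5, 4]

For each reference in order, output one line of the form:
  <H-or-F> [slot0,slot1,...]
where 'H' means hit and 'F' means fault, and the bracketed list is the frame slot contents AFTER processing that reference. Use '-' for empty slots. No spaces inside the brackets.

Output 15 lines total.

F [2,-]
F [2,4]
H [2,4]
H [2,4]
F [2,6]
H [2,6]
H [2,6]
H [2,6]
H [2,6]
F [5,6]
H [5,6]
H [5,6]
F [5,4]
H [5,4]
H [5,4]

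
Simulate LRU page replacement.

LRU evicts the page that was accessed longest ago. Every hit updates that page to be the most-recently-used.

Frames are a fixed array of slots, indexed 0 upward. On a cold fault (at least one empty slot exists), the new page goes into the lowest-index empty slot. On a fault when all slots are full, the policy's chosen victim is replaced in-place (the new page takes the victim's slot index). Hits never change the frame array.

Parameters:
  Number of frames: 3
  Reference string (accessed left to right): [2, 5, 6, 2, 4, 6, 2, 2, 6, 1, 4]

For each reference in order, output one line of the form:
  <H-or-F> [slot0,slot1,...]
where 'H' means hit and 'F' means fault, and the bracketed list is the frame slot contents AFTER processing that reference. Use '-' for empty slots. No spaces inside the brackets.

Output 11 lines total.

F [2,-,-]
F [2,5,-]
F [2,5,6]
H [2,5,6]
F [2,4,6]
H [2,4,6]
H [2,4,6]
H [2,4,6]
H [2,4,6]
F [2,1,6]
F [4,1,6]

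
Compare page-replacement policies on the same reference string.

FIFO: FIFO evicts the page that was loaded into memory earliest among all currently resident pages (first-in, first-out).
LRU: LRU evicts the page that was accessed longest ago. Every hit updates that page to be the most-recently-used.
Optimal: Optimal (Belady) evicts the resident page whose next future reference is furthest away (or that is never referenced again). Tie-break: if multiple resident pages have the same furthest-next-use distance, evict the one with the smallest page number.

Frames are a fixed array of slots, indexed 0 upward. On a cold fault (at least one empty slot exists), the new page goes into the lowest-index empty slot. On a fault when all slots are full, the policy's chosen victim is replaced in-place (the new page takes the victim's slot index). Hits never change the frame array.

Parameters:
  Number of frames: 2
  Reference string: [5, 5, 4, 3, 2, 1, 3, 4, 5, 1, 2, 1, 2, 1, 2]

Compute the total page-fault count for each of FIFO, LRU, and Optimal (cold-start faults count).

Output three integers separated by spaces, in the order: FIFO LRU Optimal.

--- FIFO ---
  step 0: ref 5 -> FAULT, frames=[5,-] (faults so far: 1)
  step 1: ref 5 -> HIT, frames=[5,-] (faults so far: 1)
  step 2: ref 4 -> FAULT, frames=[5,4] (faults so far: 2)
  step 3: ref 3 -> FAULT, evict 5, frames=[3,4] (faults so far: 3)
  step 4: ref 2 -> FAULT, evict 4, frames=[3,2] (faults so far: 4)
  step 5: ref 1 -> FAULT, evict 3, frames=[1,2] (faults so far: 5)
  step 6: ref 3 -> FAULT, evict 2, frames=[1,3] (faults so far: 6)
  step 7: ref 4 -> FAULT, evict 1, frames=[4,3] (faults so far: 7)
  step 8: ref 5 -> FAULT, evict 3, frames=[4,5] (faults so far: 8)
  step 9: ref 1 -> FAULT, evict 4, frames=[1,5] (faults so far: 9)
  step 10: ref 2 -> FAULT, evict 5, frames=[1,2] (faults so far: 10)
  step 11: ref 1 -> HIT, frames=[1,2] (faults so far: 10)
  step 12: ref 2 -> HIT, frames=[1,2] (faults so far: 10)
  step 13: ref 1 -> HIT, frames=[1,2] (faults so far: 10)
  step 14: ref 2 -> HIT, frames=[1,2] (faults so far: 10)
  FIFO total faults: 10
--- LRU ---
  step 0: ref 5 -> FAULT, frames=[5,-] (faults so far: 1)
  step 1: ref 5 -> HIT, frames=[5,-] (faults so far: 1)
  step 2: ref 4 -> FAULT, frames=[5,4] (faults so far: 2)
  step 3: ref 3 -> FAULT, evict 5, frames=[3,4] (faults so far: 3)
  step 4: ref 2 -> FAULT, evict 4, frames=[3,2] (faults so far: 4)
  step 5: ref 1 -> FAULT, evict 3, frames=[1,2] (faults so far: 5)
  step 6: ref 3 -> FAULT, evict 2, frames=[1,3] (faults so far: 6)
  step 7: ref 4 -> FAULT, evict 1, frames=[4,3] (faults so far: 7)
  step 8: ref 5 -> FAULT, evict 3, frames=[4,5] (faults so far: 8)
  step 9: ref 1 -> FAULT, evict 4, frames=[1,5] (faults so far: 9)
  step 10: ref 2 -> FAULT, evict 5, frames=[1,2] (faults so far: 10)
  step 11: ref 1 -> HIT, frames=[1,2] (faults so far: 10)
  step 12: ref 2 -> HIT, frames=[1,2] (faults so far: 10)
  step 13: ref 1 -> HIT, frames=[1,2] (faults so far: 10)
  step 14: ref 2 -> HIT, frames=[1,2] (faults so far: 10)
  LRU total faults: 10
--- Optimal ---
  step 0: ref 5 -> FAULT, frames=[5,-] (faults so far: 1)
  step 1: ref 5 -> HIT, frames=[5,-] (faults so far: 1)
  step 2: ref 4 -> FAULT, frames=[5,4] (faults so far: 2)
  step 3: ref 3 -> FAULT, evict 5, frames=[3,4] (faults so far: 3)
  step 4: ref 2 -> FAULT, evict 4, frames=[3,2] (faults so far: 4)
  step 5: ref 1 -> FAULT, evict 2, frames=[3,1] (faults so far: 5)
  step 6: ref 3 -> HIT, frames=[3,1] (faults so far: 5)
  step 7: ref 4 -> FAULT, evict 3, frames=[4,1] (faults so far: 6)
  step 8: ref 5 -> FAULT, evict 4, frames=[5,1] (faults so far: 7)
  step 9: ref 1 -> HIT, frames=[5,1] (faults so far: 7)
  step 10: ref 2 -> FAULT, evict 5, frames=[2,1] (faults so far: 8)
  step 11: ref 1 -> HIT, frames=[2,1] (faults so far: 8)
  step 12: ref 2 -> HIT, frames=[2,1] (faults so far: 8)
  step 13: ref 1 -> HIT, frames=[2,1] (faults so far: 8)
  step 14: ref 2 -> HIT, frames=[2,1] (faults so far: 8)
  Optimal total faults: 8

Answer: 10 10 8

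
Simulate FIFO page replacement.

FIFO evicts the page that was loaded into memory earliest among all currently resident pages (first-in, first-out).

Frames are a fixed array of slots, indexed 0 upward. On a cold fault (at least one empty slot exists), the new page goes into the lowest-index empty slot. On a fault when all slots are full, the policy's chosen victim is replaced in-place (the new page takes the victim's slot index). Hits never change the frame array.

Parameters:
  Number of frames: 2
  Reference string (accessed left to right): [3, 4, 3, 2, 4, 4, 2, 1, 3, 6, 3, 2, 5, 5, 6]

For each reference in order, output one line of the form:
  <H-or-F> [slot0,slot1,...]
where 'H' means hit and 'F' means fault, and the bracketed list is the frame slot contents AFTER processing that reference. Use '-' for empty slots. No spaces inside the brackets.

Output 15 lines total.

F [3,-]
F [3,4]
H [3,4]
F [2,4]
H [2,4]
H [2,4]
H [2,4]
F [2,1]
F [3,1]
F [3,6]
H [3,6]
F [2,6]
F [2,5]
H [2,5]
F [6,5]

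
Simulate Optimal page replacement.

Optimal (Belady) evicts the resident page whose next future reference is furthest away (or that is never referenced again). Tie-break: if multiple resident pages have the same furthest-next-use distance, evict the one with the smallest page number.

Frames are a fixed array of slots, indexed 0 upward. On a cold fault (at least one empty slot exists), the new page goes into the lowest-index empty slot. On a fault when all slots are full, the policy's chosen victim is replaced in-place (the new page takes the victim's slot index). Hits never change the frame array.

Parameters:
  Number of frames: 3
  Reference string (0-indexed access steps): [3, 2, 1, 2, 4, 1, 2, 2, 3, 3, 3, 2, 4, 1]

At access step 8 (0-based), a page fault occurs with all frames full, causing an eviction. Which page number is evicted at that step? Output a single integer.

Answer: 1

Derivation:
Step 0: ref 3 -> FAULT, frames=[3,-,-]
Step 1: ref 2 -> FAULT, frames=[3,2,-]
Step 2: ref 1 -> FAULT, frames=[3,2,1]
Step 3: ref 2 -> HIT, frames=[3,2,1]
Step 4: ref 4 -> FAULT, evict 3, frames=[4,2,1]
Step 5: ref 1 -> HIT, frames=[4,2,1]
Step 6: ref 2 -> HIT, frames=[4,2,1]
Step 7: ref 2 -> HIT, frames=[4,2,1]
Step 8: ref 3 -> FAULT, evict 1, frames=[4,2,3]
At step 8: evicted page 1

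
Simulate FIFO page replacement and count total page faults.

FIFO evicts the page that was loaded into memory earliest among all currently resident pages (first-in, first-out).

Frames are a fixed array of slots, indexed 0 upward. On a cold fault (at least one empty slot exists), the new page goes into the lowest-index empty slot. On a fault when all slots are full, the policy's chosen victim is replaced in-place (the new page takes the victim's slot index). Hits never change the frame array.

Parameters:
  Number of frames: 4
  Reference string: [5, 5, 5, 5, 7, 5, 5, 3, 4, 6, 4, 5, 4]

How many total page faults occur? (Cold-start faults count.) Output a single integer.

Step 0: ref 5 → FAULT, frames=[5,-,-,-]
Step 1: ref 5 → HIT, frames=[5,-,-,-]
Step 2: ref 5 → HIT, frames=[5,-,-,-]
Step 3: ref 5 → HIT, frames=[5,-,-,-]
Step 4: ref 7 → FAULT, frames=[5,7,-,-]
Step 5: ref 5 → HIT, frames=[5,7,-,-]
Step 6: ref 5 → HIT, frames=[5,7,-,-]
Step 7: ref 3 → FAULT, frames=[5,7,3,-]
Step 8: ref 4 → FAULT, frames=[5,7,3,4]
Step 9: ref 6 → FAULT (evict 5), frames=[6,7,3,4]
Step 10: ref 4 → HIT, frames=[6,7,3,4]
Step 11: ref 5 → FAULT (evict 7), frames=[6,5,3,4]
Step 12: ref 4 → HIT, frames=[6,5,3,4]
Total faults: 6

Answer: 6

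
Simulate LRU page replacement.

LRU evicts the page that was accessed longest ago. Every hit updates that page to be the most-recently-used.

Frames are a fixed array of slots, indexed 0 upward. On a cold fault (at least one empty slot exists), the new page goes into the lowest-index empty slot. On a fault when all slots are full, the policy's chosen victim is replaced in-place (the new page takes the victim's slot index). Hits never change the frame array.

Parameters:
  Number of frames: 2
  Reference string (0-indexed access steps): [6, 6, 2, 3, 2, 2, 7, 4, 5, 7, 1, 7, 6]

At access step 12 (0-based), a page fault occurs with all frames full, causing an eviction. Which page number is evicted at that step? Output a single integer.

Answer: 1

Derivation:
Step 0: ref 6 -> FAULT, frames=[6,-]
Step 1: ref 6 -> HIT, frames=[6,-]
Step 2: ref 2 -> FAULT, frames=[6,2]
Step 3: ref 3 -> FAULT, evict 6, frames=[3,2]
Step 4: ref 2 -> HIT, frames=[3,2]
Step 5: ref 2 -> HIT, frames=[3,2]
Step 6: ref 7 -> FAULT, evict 3, frames=[7,2]
Step 7: ref 4 -> FAULT, evict 2, frames=[7,4]
Step 8: ref 5 -> FAULT, evict 7, frames=[5,4]
Step 9: ref 7 -> FAULT, evict 4, frames=[5,7]
Step 10: ref 1 -> FAULT, evict 5, frames=[1,7]
Step 11: ref 7 -> HIT, frames=[1,7]
Step 12: ref 6 -> FAULT, evict 1, frames=[6,7]
At step 12: evicted page 1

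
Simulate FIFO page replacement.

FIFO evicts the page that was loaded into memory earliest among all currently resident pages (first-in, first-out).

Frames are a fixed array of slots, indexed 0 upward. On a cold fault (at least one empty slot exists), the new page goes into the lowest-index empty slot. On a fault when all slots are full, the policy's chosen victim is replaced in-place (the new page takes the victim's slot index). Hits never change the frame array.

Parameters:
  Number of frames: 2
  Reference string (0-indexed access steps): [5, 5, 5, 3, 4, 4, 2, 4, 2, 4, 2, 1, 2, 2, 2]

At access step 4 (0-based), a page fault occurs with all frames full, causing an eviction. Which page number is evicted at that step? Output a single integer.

Step 0: ref 5 -> FAULT, frames=[5,-]
Step 1: ref 5 -> HIT, frames=[5,-]
Step 2: ref 5 -> HIT, frames=[5,-]
Step 3: ref 3 -> FAULT, frames=[5,3]
Step 4: ref 4 -> FAULT, evict 5, frames=[4,3]
At step 4: evicted page 5

Answer: 5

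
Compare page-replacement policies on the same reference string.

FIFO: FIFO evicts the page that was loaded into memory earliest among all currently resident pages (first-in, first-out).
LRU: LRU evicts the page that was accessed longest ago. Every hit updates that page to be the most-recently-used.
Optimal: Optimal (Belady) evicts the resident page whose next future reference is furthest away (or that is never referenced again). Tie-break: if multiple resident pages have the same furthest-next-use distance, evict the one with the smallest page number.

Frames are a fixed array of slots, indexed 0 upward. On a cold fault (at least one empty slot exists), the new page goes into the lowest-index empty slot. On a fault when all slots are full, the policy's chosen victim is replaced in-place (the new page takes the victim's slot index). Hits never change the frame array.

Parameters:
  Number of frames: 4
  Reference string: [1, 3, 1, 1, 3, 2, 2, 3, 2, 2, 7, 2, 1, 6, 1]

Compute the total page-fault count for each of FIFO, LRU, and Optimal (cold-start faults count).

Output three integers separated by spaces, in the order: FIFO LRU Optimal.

--- FIFO ---
  step 0: ref 1 -> FAULT, frames=[1,-,-,-] (faults so far: 1)
  step 1: ref 3 -> FAULT, frames=[1,3,-,-] (faults so far: 2)
  step 2: ref 1 -> HIT, frames=[1,3,-,-] (faults so far: 2)
  step 3: ref 1 -> HIT, frames=[1,3,-,-] (faults so far: 2)
  step 4: ref 3 -> HIT, frames=[1,3,-,-] (faults so far: 2)
  step 5: ref 2 -> FAULT, frames=[1,3,2,-] (faults so far: 3)
  step 6: ref 2 -> HIT, frames=[1,3,2,-] (faults so far: 3)
  step 7: ref 3 -> HIT, frames=[1,3,2,-] (faults so far: 3)
  step 8: ref 2 -> HIT, frames=[1,3,2,-] (faults so far: 3)
  step 9: ref 2 -> HIT, frames=[1,3,2,-] (faults so far: 3)
  step 10: ref 7 -> FAULT, frames=[1,3,2,7] (faults so far: 4)
  step 11: ref 2 -> HIT, frames=[1,3,2,7] (faults so far: 4)
  step 12: ref 1 -> HIT, frames=[1,3,2,7] (faults so far: 4)
  step 13: ref 6 -> FAULT, evict 1, frames=[6,3,2,7] (faults so far: 5)
  step 14: ref 1 -> FAULT, evict 3, frames=[6,1,2,7] (faults so far: 6)
  FIFO total faults: 6
--- LRU ---
  step 0: ref 1 -> FAULT, frames=[1,-,-,-] (faults so far: 1)
  step 1: ref 3 -> FAULT, frames=[1,3,-,-] (faults so far: 2)
  step 2: ref 1 -> HIT, frames=[1,3,-,-] (faults so far: 2)
  step 3: ref 1 -> HIT, frames=[1,3,-,-] (faults so far: 2)
  step 4: ref 3 -> HIT, frames=[1,3,-,-] (faults so far: 2)
  step 5: ref 2 -> FAULT, frames=[1,3,2,-] (faults so far: 3)
  step 6: ref 2 -> HIT, frames=[1,3,2,-] (faults so far: 3)
  step 7: ref 3 -> HIT, frames=[1,3,2,-] (faults so far: 3)
  step 8: ref 2 -> HIT, frames=[1,3,2,-] (faults so far: 3)
  step 9: ref 2 -> HIT, frames=[1,3,2,-] (faults so far: 3)
  step 10: ref 7 -> FAULT, frames=[1,3,2,7] (faults so far: 4)
  step 11: ref 2 -> HIT, frames=[1,3,2,7] (faults so far: 4)
  step 12: ref 1 -> HIT, frames=[1,3,2,7] (faults so far: 4)
  step 13: ref 6 -> FAULT, evict 3, frames=[1,6,2,7] (faults so far: 5)
  step 14: ref 1 -> HIT, frames=[1,6,2,7] (faults so far: 5)
  LRU total faults: 5
--- Optimal ---
  step 0: ref 1 -> FAULT, frames=[1,-,-,-] (faults so far: 1)
  step 1: ref 3 -> FAULT, frames=[1,3,-,-] (faults so far: 2)
  step 2: ref 1 -> HIT, frames=[1,3,-,-] (faults so far: 2)
  step 3: ref 1 -> HIT, frames=[1,3,-,-] (faults so far: 2)
  step 4: ref 3 -> HIT, frames=[1,3,-,-] (faults so far: 2)
  step 5: ref 2 -> FAULT, frames=[1,3,2,-] (faults so far: 3)
  step 6: ref 2 -> HIT, frames=[1,3,2,-] (faults so far: 3)
  step 7: ref 3 -> HIT, frames=[1,3,2,-] (faults so far: 3)
  step 8: ref 2 -> HIT, frames=[1,3,2,-] (faults so far: 3)
  step 9: ref 2 -> HIT, frames=[1,3,2,-] (faults so far: 3)
  step 10: ref 7 -> FAULT, frames=[1,3,2,7] (faults so far: 4)
  step 11: ref 2 -> HIT, frames=[1,3,2,7] (faults so far: 4)
  step 12: ref 1 -> HIT, frames=[1,3,2,7] (faults so far: 4)
  step 13: ref 6 -> FAULT, evict 2, frames=[1,3,6,7] (faults so far: 5)
  step 14: ref 1 -> HIT, frames=[1,3,6,7] (faults so far: 5)
  Optimal total faults: 5

Answer: 6 5 5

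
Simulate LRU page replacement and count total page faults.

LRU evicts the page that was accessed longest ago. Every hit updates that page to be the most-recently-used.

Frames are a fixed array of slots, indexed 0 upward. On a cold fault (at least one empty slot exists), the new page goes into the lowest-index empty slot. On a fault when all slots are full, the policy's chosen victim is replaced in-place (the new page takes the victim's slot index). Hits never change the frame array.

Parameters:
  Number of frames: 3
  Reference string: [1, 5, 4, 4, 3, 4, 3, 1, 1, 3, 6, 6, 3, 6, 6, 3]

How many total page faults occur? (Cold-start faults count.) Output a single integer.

Answer: 6

Derivation:
Step 0: ref 1 → FAULT, frames=[1,-,-]
Step 1: ref 5 → FAULT, frames=[1,5,-]
Step 2: ref 4 → FAULT, frames=[1,5,4]
Step 3: ref 4 → HIT, frames=[1,5,4]
Step 4: ref 3 → FAULT (evict 1), frames=[3,5,4]
Step 5: ref 4 → HIT, frames=[3,5,4]
Step 6: ref 3 → HIT, frames=[3,5,4]
Step 7: ref 1 → FAULT (evict 5), frames=[3,1,4]
Step 8: ref 1 → HIT, frames=[3,1,4]
Step 9: ref 3 → HIT, frames=[3,1,4]
Step 10: ref 6 → FAULT (evict 4), frames=[3,1,6]
Step 11: ref 6 → HIT, frames=[3,1,6]
Step 12: ref 3 → HIT, frames=[3,1,6]
Step 13: ref 6 → HIT, frames=[3,1,6]
Step 14: ref 6 → HIT, frames=[3,1,6]
Step 15: ref 3 → HIT, frames=[3,1,6]
Total faults: 6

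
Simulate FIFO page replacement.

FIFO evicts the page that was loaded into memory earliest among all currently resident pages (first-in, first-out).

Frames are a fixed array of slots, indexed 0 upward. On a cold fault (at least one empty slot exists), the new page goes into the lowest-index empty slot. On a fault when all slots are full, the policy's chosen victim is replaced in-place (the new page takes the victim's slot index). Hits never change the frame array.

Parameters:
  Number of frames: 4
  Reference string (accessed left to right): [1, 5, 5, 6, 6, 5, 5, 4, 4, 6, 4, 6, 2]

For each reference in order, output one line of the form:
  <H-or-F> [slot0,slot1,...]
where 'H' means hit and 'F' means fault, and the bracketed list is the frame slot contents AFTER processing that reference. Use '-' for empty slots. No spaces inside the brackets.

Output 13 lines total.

F [1,-,-,-]
F [1,5,-,-]
H [1,5,-,-]
F [1,5,6,-]
H [1,5,6,-]
H [1,5,6,-]
H [1,5,6,-]
F [1,5,6,4]
H [1,5,6,4]
H [1,5,6,4]
H [1,5,6,4]
H [1,5,6,4]
F [2,5,6,4]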